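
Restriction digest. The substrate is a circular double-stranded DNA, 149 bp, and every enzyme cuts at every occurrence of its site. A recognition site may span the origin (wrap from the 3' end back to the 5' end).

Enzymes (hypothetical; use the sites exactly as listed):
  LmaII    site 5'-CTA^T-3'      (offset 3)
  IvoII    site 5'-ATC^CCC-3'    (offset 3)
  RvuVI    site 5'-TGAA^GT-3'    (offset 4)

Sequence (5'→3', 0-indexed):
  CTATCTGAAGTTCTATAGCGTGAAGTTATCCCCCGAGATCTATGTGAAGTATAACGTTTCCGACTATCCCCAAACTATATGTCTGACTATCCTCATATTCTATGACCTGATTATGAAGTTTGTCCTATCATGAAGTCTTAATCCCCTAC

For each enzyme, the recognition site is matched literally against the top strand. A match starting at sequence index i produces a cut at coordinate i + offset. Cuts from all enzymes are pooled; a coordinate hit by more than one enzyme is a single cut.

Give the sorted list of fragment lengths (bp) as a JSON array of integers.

[2,6,6,6,6,7,9,9,9,9,10,12,12,13,15,18]

Site scan:
  LmaII CTAT/3: at [0, 12, 39, 63, 74, 86, 99, 124] ⇒ [3, 15, 42, 66, 77, 89, 102, 127]
  IvoII ATCCCC/3: at [27, 65, 140] ⇒ [30, 68, 143]
  RvuVI TGAAGT/4: at [5, 20, 44, 113, 130] ⇒ [9, 24, 48, 117, 134]

Pooled cuts: [3, 9, 15, 24, 30, 42, 48, 66, 68, 77, 89, 102, 117, 127, 134, 143]

Fragments:
  3→9: 6 bp
  9→15: 6 bp
  15→24: 9 bp
  24→30: 6 bp
  30→42: 12 bp
  42→48: 6 bp
  48→66: 18 bp
  66→68: 2 bp
  68→77: 9 bp
  77→89: 12 bp
  89→102: 13 bp
  102→117: 15 bp
  117→127: 10 bp
  127→134: 7 bp
  134→143: 9 bp
  143→3 (wrap): 149-143+3 = 9 bp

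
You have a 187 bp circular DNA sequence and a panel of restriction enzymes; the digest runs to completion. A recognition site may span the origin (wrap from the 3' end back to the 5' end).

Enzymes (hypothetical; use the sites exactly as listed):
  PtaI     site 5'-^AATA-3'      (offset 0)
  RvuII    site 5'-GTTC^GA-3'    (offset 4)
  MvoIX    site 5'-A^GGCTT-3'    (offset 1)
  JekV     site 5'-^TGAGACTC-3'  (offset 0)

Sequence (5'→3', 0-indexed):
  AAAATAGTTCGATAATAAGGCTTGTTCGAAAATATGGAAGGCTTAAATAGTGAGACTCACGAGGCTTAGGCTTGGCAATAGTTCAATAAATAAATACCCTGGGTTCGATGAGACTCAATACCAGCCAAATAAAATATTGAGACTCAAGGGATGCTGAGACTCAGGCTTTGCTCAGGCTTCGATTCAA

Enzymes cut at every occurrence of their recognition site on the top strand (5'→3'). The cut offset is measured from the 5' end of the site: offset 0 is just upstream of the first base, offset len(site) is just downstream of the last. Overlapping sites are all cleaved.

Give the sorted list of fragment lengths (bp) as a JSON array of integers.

Scan for sites:
  PtaI (AATA, off=0): starts [2, 13, 30, 45, 76, 84, 88, 92, 116, 127, 132] → cuts [2, 13, 30, 45, 76, 84, 88, 92, 116, 127, 132]
  RvuII (GTTCGA, off=4): starts [6, 23, 102] → cuts [10, 27, 106]
  MvoIX (AGGCTT, off=1): starts [17, 38, 61, 67, 162, 173] → cuts [18, 39, 62, 68, 163, 174]
  JekV (TGAGACTC, off=0): starts [50, 108, 137, 154] → cuts [50, 108, 137, 154]

Pooled cuts: [2, 10, 13, 18, 27, 30, 39, 45, 50, 62, 68, 76, 84, 88, 92, 106, 108, 116, 127, 132, 137, 154, 163, 174]

Fragments:
  2→10: 8 bp
  10→13: 3 bp
  13→18: 5 bp
  18→27: 9 bp
  27→30: 3 bp
  30→39: 9 bp
  39→45: 6 bp
  45→50: 5 bp
  50→62: 12 bp
  62→68: 6 bp
  68→76: 8 bp
  76→84: 8 bp
  84→88: 4 bp
  88→92: 4 bp
  92→106: 14 bp
  106→108: 2 bp
  108→116: 8 bp
  116→127: 11 bp
  127→132: 5 bp
  132→137: 5 bp
  137→154: 17 bp
  154→163: 9 bp
  163→174: 11 bp
  174→2 (wrap): 187-174+2 = 15 bp

[2,3,3,4,4,5,5,5,5,6,6,8,8,8,8,9,9,9,11,11,12,14,15,17]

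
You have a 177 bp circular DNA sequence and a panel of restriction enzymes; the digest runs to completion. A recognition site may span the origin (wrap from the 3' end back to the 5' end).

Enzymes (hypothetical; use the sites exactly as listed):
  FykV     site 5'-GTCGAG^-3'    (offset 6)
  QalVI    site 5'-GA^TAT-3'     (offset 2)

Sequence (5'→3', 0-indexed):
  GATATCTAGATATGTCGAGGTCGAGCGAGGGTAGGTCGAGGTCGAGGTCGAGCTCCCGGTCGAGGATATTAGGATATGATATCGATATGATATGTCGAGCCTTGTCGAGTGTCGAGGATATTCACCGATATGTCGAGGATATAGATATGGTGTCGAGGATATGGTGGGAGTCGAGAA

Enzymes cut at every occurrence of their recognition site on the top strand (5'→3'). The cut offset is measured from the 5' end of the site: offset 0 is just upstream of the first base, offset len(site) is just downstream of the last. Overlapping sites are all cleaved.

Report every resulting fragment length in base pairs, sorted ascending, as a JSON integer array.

Per-enzyme occurrences:
  FykV (GTCGAG, off=6): starts [13, 19, 34, 40, 46, 58, 93, 103, 110, 131, 151, 169] → cuts [19, 25, 40, 46, 52, 64, 99, 109, 116, 137, 157, 175]
  QalVI (GATAT, off=2): starts [0, 8, 64, 72, 77, 83, 88, 116, 126, 137, 143, 157] → cuts [2, 10, 66, 74, 79, 85, 90, 118, 128, 139, 145, 159]

Pooled cuts: [2, 10, 19, 25, 40, 46, 52, 64, 66, 74, 79, 85, 90, 99, 109, 116, 118, 128, 137, 139, 145, 157, 159, 175]

Fragment lengths:
  2→10: 8 bp
  10→19: 9 bp
  19→25: 6 bp
  25→40: 15 bp
  40→46: 6 bp
  46→52: 6 bp
  52→64: 12 bp
  64→66: 2 bp
  66→74: 8 bp
  74→79: 5 bp
  79→85: 6 bp
  85→90: 5 bp
  90→99: 9 bp
  99→109: 10 bp
  109→116: 7 bp
  116→118: 2 bp
  118→128: 10 bp
  128→137: 9 bp
  137→139: 2 bp
  139→145: 6 bp
  145→157: 12 bp
  157→159: 2 bp
  159→175: 16 bp
  175→2 (wrap): 177-175+2 = 4 bp

[2,2,2,2,4,5,5,6,6,6,6,6,7,8,8,9,9,9,10,10,12,12,15,16]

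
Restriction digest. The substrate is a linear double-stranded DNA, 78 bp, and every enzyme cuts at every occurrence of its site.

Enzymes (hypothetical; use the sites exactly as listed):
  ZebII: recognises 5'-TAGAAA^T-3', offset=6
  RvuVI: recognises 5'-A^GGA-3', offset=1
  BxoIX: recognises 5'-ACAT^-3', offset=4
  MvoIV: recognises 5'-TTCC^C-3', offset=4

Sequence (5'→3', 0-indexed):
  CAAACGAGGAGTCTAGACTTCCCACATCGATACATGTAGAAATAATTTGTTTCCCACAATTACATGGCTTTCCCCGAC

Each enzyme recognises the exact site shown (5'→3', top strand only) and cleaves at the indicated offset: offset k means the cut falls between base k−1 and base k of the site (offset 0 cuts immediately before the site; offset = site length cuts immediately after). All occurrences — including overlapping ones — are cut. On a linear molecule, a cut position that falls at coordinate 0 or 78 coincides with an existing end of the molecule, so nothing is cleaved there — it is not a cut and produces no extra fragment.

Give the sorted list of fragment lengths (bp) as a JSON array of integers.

Scan for sites:
  ZebII TAGAAAT/6: at [36] ⇒ [42]
  RvuVI AGGA/1: at [6] ⇒ [7]
  BxoIX ACAT/4: at [23, 31, 61] ⇒ [27, 35, 65]
  MvoIV TTCCC/4: at [18, 50, 69] ⇒ [22, 54, 73]

Pooled cuts: [7, 22, 27, 35, 42, 54, 65, 73]

Fragment lengths:
  [0,7): 7 bp
  [7,22): 15 bp
  [22,27): 5 bp
  [27,35): 8 bp
  [35,42): 7 bp
  [42,54): 12 bp
  [54,65): 11 bp
  [65,73): 8 bp
  [73,78): 5 bp

[5,5,7,7,8,8,11,12,15]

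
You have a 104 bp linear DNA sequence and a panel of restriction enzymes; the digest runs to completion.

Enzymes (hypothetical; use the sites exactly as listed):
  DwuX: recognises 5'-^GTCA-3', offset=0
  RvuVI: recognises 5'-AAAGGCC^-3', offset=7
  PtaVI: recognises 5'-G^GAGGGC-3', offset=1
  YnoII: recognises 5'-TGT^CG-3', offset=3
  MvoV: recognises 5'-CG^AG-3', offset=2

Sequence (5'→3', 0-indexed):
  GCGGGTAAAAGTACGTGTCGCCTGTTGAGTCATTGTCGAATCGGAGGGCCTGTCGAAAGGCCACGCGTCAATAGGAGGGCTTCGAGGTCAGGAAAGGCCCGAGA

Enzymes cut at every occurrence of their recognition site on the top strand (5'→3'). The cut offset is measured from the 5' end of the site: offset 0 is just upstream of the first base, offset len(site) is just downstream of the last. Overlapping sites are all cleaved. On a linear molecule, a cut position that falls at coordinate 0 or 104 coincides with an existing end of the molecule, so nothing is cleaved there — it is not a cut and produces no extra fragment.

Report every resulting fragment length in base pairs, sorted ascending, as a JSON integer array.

Site scan:
  DwuX (GTCA, off=0): starts [28, 66, 86] → cuts [28, 66, 86]
  RvuVI (AAAGGCC, off=7): starts [55, 92] → cuts [62, 99]
  PtaVI (GGAGGGC, off=1): starts [42, 73] → cuts [43, 74]
  YnoII (TGTCG, off=3): starts [15, 33, 50] → cuts [18, 36, 53]
  MvoV (CGAG, off=2): starts [82, 99] → cuts [84, 101]

All cut coordinates (distinct, sorted): [18, 28, 36, 43, 53, 62, 66, 74, 84, 86, 99, 101]

Fragments:
  [0,18): 18 bp
  [18,28): 10 bp
  [28,36): 8 bp
  [36,43): 7 bp
  [43,53): 10 bp
  [53,62): 9 bp
  [62,66): 4 bp
  [66,74): 8 bp
  [74,84): 10 bp
  [84,86): 2 bp
  [86,99): 13 bp
  [99,101): 2 bp
  [101,104): 3 bp

[2,2,3,4,7,8,8,9,10,10,10,13,18]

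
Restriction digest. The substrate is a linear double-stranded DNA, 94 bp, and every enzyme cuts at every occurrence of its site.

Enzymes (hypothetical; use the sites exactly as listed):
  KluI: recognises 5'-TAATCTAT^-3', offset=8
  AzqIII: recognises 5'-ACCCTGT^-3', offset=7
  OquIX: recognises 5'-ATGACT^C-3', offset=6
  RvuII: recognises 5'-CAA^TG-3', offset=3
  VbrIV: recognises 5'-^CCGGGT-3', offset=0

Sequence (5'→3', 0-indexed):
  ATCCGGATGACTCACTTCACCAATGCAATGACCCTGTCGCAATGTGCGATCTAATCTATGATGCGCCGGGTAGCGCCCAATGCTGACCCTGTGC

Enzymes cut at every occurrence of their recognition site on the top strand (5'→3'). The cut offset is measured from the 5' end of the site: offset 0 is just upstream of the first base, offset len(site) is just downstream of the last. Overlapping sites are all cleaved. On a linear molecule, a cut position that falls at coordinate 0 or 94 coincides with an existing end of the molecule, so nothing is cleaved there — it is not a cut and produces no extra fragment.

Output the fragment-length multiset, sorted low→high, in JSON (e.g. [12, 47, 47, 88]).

[2,5,5,6,9,11,12,12,15,17]

Per-enzyme occurrences:
  KluI (TAATCTAT, off=8): starts [51] → cuts [59]
  AzqIII (ACCCTGT, off=7): starts [30, 85] → cuts [37, 92]
  OquIX (ATGACTC, off=6): starts [6] → cuts [12]
  RvuII (CAATG, off=3): starts [20, 25, 39, 77] → cuts [23, 28, 42, 80]
  VbrIV (CCGGGT, off=0): starts [65] → cuts [65]

Pooled cuts: [12, 23, 28, 37, 42, 59, 65, 80, 92]

Fragment lengths:
  [0,12): 12 bp
  [12,23): 11 bp
  [23,28): 5 bp
  [28,37): 9 bp
  [37,42): 5 bp
  [42,59): 17 bp
  [59,65): 6 bp
  [65,80): 15 bp
  [80,92): 12 bp
  [92,94): 2 bp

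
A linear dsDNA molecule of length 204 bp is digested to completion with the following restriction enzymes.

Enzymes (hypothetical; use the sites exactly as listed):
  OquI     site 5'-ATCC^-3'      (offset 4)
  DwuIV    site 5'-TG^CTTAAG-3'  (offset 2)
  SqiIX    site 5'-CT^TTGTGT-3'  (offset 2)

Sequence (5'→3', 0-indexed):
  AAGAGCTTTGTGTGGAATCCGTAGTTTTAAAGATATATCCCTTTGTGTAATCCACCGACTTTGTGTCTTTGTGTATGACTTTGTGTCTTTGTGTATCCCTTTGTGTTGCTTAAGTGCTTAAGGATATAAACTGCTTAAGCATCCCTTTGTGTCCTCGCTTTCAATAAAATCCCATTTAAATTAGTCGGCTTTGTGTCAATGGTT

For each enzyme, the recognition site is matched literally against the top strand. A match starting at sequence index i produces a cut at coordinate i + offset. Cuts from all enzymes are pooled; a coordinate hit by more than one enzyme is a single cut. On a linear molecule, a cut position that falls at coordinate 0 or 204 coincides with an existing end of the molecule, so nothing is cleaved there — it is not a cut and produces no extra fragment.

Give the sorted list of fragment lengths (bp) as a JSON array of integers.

[2,2,2,7,7,8,8,8,8,10,11,11,12,13,14,17,18,20,26]

Per-enzyme occurrences:
  OquI (ATCC, off=4): starts [16, 36, 49, 94, 140, 168] → cuts [20, 40, 53, 98, 144, 172]
  DwuIV (TGCTTAAG, off=2): starts [106, 114, 131] → cuts [108, 116, 133]
  SqiIX (CTTTGTGT, off=2): starts [5, 40, 58, 66, 78, 86, 98, 144, 188] → cuts [7, 42, 60, 68, 80, 88, 100, 146, 190]

Pooled cuts: [7, 20, 40, 42, 53, 60, 68, 80, 88, 98, 100, 108, 116, 133, 144, 146, 172, 190]

Fragment lengths:
  [0,7): 7 bp
  [7,20): 13 bp
  [20,40): 20 bp
  [40,42): 2 bp
  [42,53): 11 bp
  [53,60): 7 bp
  [60,68): 8 bp
  [68,80): 12 bp
  [80,88): 8 bp
  [88,98): 10 bp
  [98,100): 2 bp
  [100,108): 8 bp
  [108,116): 8 bp
  [116,133): 17 bp
  [133,144): 11 bp
  [144,146): 2 bp
  [146,172): 26 bp
  [172,190): 18 bp
  [190,204): 14 bp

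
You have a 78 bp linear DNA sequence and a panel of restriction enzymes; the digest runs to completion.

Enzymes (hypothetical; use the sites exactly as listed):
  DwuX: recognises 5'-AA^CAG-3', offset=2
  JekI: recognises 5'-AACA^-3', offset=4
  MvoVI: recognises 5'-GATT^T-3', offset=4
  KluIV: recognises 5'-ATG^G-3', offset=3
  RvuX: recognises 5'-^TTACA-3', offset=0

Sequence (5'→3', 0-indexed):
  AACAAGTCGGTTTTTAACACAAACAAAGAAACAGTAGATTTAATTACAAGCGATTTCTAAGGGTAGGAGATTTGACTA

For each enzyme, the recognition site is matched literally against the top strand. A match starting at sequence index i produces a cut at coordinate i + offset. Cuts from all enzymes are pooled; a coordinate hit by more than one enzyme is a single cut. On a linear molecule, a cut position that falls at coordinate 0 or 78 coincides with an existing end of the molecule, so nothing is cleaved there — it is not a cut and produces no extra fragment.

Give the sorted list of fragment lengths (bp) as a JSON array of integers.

Per-enzyme occurrences:
  DwuX AACAG/2: at [29] ⇒ [31]
  JekI AACA/4: at [0, 15, 21, 29] ⇒ [4, 19, 25, 33]
  MvoVI GATTT/4: at [36, 51, 68] ⇒ [40, 55, 72]
  KluIV (ATGG, off=3): no sites
  RvuX TTACA/0: at [43] ⇒ [43]

All cut coordinates (distinct, sorted): [4, 19, 25, 31, 33, 40, 43, 55, 72]

Fragments:
  [0,4): 4 bp
  [4,19): 15 bp
  [19,25): 6 bp
  [25,31): 6 bp
  [31,33): 2 bp
  [33,40): 7 bp
  [40,43): 3 bp
  [43,55): 12 bp
  [55,72): 17 bp
  [72,78): 6 bp

[2,3,4,6,6,6,7,12,15,17]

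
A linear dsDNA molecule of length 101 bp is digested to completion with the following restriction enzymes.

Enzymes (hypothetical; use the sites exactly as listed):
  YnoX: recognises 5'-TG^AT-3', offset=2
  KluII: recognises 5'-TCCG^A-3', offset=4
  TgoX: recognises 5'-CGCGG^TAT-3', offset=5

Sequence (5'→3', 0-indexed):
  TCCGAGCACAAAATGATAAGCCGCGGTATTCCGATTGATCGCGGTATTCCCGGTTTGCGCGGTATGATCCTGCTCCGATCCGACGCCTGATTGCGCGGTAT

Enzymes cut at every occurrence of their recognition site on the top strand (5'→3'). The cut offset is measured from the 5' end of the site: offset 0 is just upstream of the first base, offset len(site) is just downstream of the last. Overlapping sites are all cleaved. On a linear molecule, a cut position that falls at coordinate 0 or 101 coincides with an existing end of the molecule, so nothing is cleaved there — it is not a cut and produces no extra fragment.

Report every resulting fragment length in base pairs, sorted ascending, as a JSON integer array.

Site scan:
  YnoX TGAT/2: at [13, 35, 64, 87] ⇒ [15, 37, 66, 89]
  KluII TCCGA/4: at [0, 29, 73, 78] ⇒ [4, 33, 77, 82]
  TgoX CGCGGTAT/5: at [21, 39, 57, 93] ⇒ [26, 44, 62, 98]

Pooled cuts: [4, 15, 26, 33, 37, 44, 62, 66, 77, 82, 89, 98]

Fragment lengths:
  [0,4): 4 bp
  [4,15): 11 bp
  [15,26): 11 bp
  [26,33): 7 bp
  [33,37): 4 bp
  [37,44): 7 bp
  [44,62): 18 bp
  [62,66): 4 bp
  [66,77): 11 bp
  [77,82): 5 bp
  [82,89): 7 bp
  [89,98): 9 bp
  [98,101): 3 bp

[3,4,4,4,5,7,7,7,9,11,11,11,18]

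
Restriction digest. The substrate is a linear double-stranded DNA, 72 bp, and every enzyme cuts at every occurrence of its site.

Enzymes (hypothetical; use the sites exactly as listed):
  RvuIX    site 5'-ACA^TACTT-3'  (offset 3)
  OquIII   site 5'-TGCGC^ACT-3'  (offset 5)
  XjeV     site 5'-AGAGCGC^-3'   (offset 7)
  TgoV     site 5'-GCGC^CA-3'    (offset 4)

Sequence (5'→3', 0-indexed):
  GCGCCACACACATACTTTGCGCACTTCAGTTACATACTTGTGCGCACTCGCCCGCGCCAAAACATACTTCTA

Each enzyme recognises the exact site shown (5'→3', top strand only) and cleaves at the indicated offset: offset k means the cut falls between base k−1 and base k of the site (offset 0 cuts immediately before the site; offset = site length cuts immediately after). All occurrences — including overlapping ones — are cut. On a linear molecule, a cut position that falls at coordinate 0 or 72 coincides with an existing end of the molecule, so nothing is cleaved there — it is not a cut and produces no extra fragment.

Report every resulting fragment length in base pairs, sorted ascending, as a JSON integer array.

Per-enzyme occurrences:
  RvuIX ACATACTT/3: at [9, 31, 61] ⇒ [12, 34, 64]
  OquIII TGCGCACT/5: at [17, 40] ⇒ [22, 45]
  XjeV (AGAGCGC, off=7): no sites
  TgoV GCGCCA/4: at [0, 53] ⇒ [4, 57]

All cut coordinates (distinct, sorted): [4, 12, 22, 34, 45, 57, 64]

Fragments:
  [0,4): 4 bp
  [4,12): 8 bp
  [12,22): 10 bp
  [22,34): 12 bp
  [34,45): 11 bp
  [45,57): 12 bp
  [57,64): 7 bp
  [64,72): 8 bp

[4,7,8,8,10,11,12,12]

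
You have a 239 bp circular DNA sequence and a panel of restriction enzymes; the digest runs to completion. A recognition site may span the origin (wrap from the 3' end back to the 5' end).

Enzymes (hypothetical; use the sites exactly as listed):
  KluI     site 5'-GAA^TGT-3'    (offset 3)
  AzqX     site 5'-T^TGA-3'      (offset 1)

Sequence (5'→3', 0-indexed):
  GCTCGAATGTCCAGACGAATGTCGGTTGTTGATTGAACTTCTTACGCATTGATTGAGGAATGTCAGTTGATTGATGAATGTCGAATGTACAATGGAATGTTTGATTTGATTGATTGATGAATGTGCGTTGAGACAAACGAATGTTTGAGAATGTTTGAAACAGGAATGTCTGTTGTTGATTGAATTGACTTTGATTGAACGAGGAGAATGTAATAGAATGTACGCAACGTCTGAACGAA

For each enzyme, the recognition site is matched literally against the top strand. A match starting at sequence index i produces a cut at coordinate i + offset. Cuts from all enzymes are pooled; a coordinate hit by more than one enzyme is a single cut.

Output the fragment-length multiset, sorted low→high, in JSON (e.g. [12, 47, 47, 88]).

[4,4,4,4,4,4,4,4,4,4,5,5,6,6,7,7,7,7,7,7,10,10,10,11,12,12,13,13,16,28]

Scan for sites:
  KluI (GAATGT, off=3): starts [4, 16, 57, 75, 82, 94, 118, 138, 148, 163, 205, 215] → cuts [7, 19, 60, 78, 85, 97, 121, 141, 151, 166, 208, 218]
  AzqX (TTGA, off=1): starts [28, 32, 48, 52, 66, 70, 100, 105, 109, 113, 127, 144, 154, 175, 179, 184, 190, 194] → cuts [29, 33, 49, 53, 67, 71, 101, 106, 110, 114, 128, 145, 155, 176, 180, 185, 191, 195]

Pooled cuts: [7, 19, 29, 33, 49, 53, 60, 67, 71, 78, 85, 97, 101, 106, 110, 114, 121, 128, 141, 145, 151, 155, 166, 176, 180, 185, 191, 195, 208, 218]

Fragments:
  7→19: 12 bp
  19→29: 10 bp
  29→33: 4 bp
  33→49: 16 bp
  49→53: 4 bp
  53→60: 7 bp
  60→67: 7 bp
  67→71: 4 bp
  71→78: 7 bp
  78→85: 7 bp
  85→97: 12 bp
  97→101: 4 bp
  101→106: 5 bp
  106→110: 4 bp
  110→114: 4 bp
  114→121: 7 bp
  121→128: 7 bp
  128→141: 13 bp
  141→145: 4 bp
  145→151: 6 bp
  151→155: 4 bp
  155→166: 11 bp
  166→176: 10 bp
  176→180: 4 bp
  180→185: 5 bp
  185→191: 6 bp
  191→195: 4 bp
  195→208: 13 bp
  208→218: 10 bp
  218→7 (wrap): 239-218+7 = 28 bp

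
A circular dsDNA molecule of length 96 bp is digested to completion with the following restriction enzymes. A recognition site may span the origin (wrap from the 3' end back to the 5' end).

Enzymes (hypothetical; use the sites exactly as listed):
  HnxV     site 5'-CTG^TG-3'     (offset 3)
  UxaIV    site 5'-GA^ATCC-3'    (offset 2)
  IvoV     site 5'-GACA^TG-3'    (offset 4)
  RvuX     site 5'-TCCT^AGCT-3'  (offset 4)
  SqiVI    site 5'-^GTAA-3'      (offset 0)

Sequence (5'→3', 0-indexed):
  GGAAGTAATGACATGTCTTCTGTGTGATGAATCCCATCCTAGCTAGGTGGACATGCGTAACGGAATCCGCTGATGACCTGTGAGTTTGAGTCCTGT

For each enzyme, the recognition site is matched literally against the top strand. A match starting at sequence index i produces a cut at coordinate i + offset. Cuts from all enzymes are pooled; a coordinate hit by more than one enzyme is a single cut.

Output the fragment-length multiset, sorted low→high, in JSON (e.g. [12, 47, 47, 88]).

[3,5,8,8,9,9,10,13,15,16]

Site scan:
  HnxV CTGTG/3: at [19, 77, 92] ⇒ [22, 80, 95]
  UxaIV GAATCC/2: at [28, 62] ⇒ [30, 64]
  IvoV GACATG/4: at [9, 49] ⇒ [13, 53]
  RvuX TCCTAGCT/4: at [36] ⇒ [40]
  SqiVI GTAA/0: at [4, 56] ⇒ [4, 56]

All cut coordinates (distinct, sorted): [4, 13, 22, 30, 40, 53, 56, 64, 80, 95]

Fragments:
  4→13: 9 bp
  13→22: 9 bp
  22→30: 8 bp
  30→40: 10 bp
  40→53: 13 bp
  53→56: 3 bp
  56→64: 8 bp
  64→80: 16 bp
  80→95: 15 bp
  95→4 (wrap): 96-95+4 = 5 bp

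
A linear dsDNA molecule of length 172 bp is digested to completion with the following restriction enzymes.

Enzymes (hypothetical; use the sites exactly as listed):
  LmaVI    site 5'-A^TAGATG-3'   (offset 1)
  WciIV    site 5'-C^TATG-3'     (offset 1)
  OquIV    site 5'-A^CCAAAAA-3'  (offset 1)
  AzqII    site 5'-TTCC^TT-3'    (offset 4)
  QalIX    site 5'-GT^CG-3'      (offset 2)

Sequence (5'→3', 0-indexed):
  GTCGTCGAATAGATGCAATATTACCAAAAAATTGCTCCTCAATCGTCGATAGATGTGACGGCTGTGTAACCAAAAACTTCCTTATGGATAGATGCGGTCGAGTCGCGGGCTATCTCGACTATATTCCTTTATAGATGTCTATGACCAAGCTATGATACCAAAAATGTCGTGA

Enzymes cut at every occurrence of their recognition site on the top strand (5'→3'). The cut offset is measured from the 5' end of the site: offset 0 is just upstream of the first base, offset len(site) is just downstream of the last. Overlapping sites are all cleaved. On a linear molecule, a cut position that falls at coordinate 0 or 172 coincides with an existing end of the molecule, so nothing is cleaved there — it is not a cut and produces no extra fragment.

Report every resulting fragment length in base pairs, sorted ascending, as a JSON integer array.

[2,3,3,4,4,5,5,7,7,8,10,10,11,12,14,20,23,24]

Scan for sites:
  LmaVI ATAGATG/1: at [8, 48, 87, 130] ⇒ [9, 49, 88, 131]
  WciIV CTATG/1: at [138, 149] ⇒ [139, 150]
  OquIV ACCAAAAA/1: at [22, 68, 156] ⇒ [23, 69, 157]
  AzqII TTCCTT/4: at [77, 123] ⇒ [81, 127]
  QalIX GTCG/2: at [0, 3, 44, 96, 101, 165] ⇒ [2, 5, 46, 98, 103, 167]

Pooled cuts: [2, 5, 9, 23, 46, 49, 69, 81, 88, 98, 103, 127, 131, 139, 150, 157, 167]

Fragment lengths:
  [0,2): 2 bp
  [2,5): 3 bp
  [5,9): 4 bp
  [9,23): 14 bp
  [23,46): 23 bp
  [46,49): 3 bp
  [49,69): 20 bp
  [69,81): 12 bp
  [81,88): 7 bp
  [88,98): 10 bp
  [98,103): 5 bp
  [103,127): 24 bp
  [127,131): 4 bp
  [131,139): 8 bp
  [139,150): 11 bp
  [150,157): 7 bp
  [157,167): 10 bp
  [167,172): 5 bp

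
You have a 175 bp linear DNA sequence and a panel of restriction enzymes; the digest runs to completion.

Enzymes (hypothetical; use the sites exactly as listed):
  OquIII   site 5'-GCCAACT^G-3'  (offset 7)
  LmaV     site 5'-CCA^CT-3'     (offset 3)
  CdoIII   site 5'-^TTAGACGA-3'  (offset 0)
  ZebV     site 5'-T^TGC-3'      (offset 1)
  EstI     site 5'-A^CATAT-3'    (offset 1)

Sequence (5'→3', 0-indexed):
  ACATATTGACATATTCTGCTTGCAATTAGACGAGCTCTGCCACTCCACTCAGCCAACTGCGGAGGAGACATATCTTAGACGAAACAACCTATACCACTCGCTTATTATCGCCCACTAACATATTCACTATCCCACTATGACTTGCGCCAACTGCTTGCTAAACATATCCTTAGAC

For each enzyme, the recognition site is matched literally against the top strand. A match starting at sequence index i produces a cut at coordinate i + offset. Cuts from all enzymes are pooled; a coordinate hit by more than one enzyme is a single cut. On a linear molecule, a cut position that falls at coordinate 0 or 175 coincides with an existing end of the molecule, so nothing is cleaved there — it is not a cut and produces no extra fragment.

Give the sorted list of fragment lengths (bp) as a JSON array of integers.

[1,3,4,5,5,6,7,8,8,10,10,11,11,13,16,17,18,22]

Scan for sites:
  OquIII (GCCAACTG, off=7): starts [51, 145] → cuts [58, 152]
  LmaV (CCACT, off=3): starts [39, 44, 93, 111, 131] → cuts [42, 47, 96, 114, 134]
  CdoIII (TTAGACGA, off=0): starts [25, 74] → cuts [25, 74]
  ZebV (TTGC, off=1): starts [19, 141, 154] → cuts [20, 142, 155]
  EstI (ACATAT, off=1): starts [0, 8, 67, 117, 161] → cuts [1, 9, 68, 118, 162]

All cut coordinates (distinct, sorted): [1, 9, 20, 25, 42, 47, 58, 68, 74, 96, 114, 118, 134, 142, 152, 155, 162]

Fragments:
  [0,1): 1 bp
  [1,9): 8 bp
  [9,20): 11 bp
  [20,25): 5 bp
  [25,42): 17 bp
  [42,47): 5 bp
  [47,58): 11 bp
  [58,68): 10 bp
  [68,74): 6 bp
  [74,96): 22 bp
  [96,114): 18 bp
  [114,118): 4 bp
  [118,134): 16 bp
  [134,142): 8 bp
  [142,152): 10 bp
  [152,155): 3 bp
  [155,162): 7 bp
  [162,175): 13 bp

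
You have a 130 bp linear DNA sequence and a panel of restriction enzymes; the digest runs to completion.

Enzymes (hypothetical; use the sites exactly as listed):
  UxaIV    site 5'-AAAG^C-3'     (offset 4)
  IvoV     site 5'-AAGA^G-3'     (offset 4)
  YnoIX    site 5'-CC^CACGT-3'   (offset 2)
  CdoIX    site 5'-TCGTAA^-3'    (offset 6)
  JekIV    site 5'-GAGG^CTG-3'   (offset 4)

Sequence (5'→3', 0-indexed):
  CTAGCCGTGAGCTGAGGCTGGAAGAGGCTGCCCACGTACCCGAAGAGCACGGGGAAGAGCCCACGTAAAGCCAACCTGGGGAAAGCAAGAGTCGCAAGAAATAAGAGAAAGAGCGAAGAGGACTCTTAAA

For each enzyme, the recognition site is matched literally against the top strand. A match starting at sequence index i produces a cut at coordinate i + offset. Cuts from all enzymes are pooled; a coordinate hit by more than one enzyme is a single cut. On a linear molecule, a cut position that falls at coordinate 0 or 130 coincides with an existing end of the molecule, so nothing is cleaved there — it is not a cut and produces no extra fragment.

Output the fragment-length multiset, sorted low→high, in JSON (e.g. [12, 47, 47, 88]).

[2,3,5,5,6,7,8,9,11,12,14,15,16,17]

Per-enzyme occurrences:
  UxaIV AAAGC/4: at [66, 81] ⇒ [70, 85]
  IvoV AAGAG/4: at [21, 42, 54, 86, 102, 108, 115] ⇒ [25, 46, 58, 90, 106, 112, 119]
  YnoIX CCCACGT/2: at [30, 59] ⇒ [32, 61]
  CdoIX (TCGTAA, off=6): no sites
  JekIV GAGGCTG/4: at [13, 23] ⇒ [17, 27]

All cut coordinates (distinct, sorted): [17, 25, 27, 32, 46, 58, 61, 70, 85, 90, 106, 112, 119]

Fragments:
  [0,17): 17 bp
  [17,25): 8 bp
  [25,27): 2 bp
  [27,32): 5 bp
  [32,46): 14 bp
  [46,58): 12 bp
  [58,61): 3 bp
  [61,70): 9 bp
  [70,85): 15 bp
  [85,90): 5 bp
  [90,106): 16 bp
  [106,112): 6 bp
  [112,119): 7 bp
  [119,130): 11 bp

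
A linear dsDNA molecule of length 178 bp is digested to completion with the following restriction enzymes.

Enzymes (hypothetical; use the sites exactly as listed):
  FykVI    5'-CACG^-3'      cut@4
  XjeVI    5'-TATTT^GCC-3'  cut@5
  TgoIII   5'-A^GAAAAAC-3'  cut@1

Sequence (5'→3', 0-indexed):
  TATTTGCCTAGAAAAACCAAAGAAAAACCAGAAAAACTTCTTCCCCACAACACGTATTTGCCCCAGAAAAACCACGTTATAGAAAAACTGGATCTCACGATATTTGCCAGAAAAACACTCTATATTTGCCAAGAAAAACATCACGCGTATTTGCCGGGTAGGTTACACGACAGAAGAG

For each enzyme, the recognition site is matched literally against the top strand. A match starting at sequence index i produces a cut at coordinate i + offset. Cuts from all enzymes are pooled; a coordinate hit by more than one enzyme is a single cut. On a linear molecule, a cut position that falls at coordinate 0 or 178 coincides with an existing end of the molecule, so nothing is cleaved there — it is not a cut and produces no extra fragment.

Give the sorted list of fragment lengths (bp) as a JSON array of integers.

Scan for sites:
  FykVI CACG/4: at [50, 72, 95, 141, 165] ⇒ [54, 76, 99, 145, 169]
  XjeVI TATTTGCC/5: at [0, 54, 100, 122, 147] ⇒ [5, 59, 105, 127, 152]
  TgoIII AGAAAAAC/1: at [9, 20, 29, 64, 80, 108, 131] ⇒ [10, 21, 30, 65, 81, 109, 132]

All cut coordinates (distinct, sorted): [5, 10, 21, 30, 54, 59, 65, 76, 81, 99, 105, 109, 127, 132, 145, 152, 169]

Fragments:
  [0,5): 5 bp
  [5,10): 5 bp
  [10,21): 11 bp
  [21,30): 9 bp
  [30,54): 24 bp
  [54,59): 5 bp
  [59,65): 6 bp
  [65,76): 11 bp
  [76,81): 5 bp
  [81,99): 18 bp
  [99,105): 6 bp
  [105,109): 4 bp
  [109,127): 18 bp
  [127,132): 5 bp
  [132,145): 13 bp
  [145,152): 7 bp
  [152,169): 17 bp
  [169,178): 9 bp

[4,5,5,5,5,5,6,6,7,9,9,11,11,13,17,18,18,24]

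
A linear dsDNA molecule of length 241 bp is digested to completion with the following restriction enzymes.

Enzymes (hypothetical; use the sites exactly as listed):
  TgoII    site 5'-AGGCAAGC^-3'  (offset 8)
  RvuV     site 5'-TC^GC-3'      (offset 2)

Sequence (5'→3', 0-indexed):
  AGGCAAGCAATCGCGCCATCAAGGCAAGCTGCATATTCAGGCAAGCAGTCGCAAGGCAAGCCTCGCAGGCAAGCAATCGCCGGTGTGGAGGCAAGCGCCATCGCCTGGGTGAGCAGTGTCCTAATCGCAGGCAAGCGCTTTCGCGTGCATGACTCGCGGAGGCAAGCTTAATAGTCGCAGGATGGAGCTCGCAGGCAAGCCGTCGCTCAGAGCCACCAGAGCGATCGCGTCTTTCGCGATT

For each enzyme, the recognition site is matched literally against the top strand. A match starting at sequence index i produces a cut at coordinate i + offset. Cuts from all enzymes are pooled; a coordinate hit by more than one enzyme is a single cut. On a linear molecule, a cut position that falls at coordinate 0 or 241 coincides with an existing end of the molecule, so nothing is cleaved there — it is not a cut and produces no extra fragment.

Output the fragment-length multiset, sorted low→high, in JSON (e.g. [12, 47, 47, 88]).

Scan for sites:
  TgoII AGGCAAGC/8: at [0, 21, 38, 53, 66, 88, 128, 159, 192] ⇒ [8, 29, 46, 61, 74, 96, 136, 167, 200]
  RvuV TCGC/2: at [10, 48, 62, 76, 100, 124, 140, 153, 174, 188, 202, 224, 233] ⇒ [12, 50, 64, 78, 102, 126, 142, 155, 176, 190, 204, 226, 235]

Pooled cuts: [8, 12, 29, 46, 50, 61, 64, 74, 78, 96, 102, 126, 136, 142, 155, 167, 176, 190, 200, 204, 226, 235]

Fragment lengths:
  [0,8): 8 bp
  [8,12): 4 bp
  [12,29): 17 bp
  [29,46): 17 bp
  [46,50): 4 bp
  [50,61): 11 bp
  [61,64): 3 bp
  [64,74): 10 bp
  [74,78): 4 bp
  [78,96): 18 bp
  [96,102): 6 bp
  [102,126): 24 bp
  [126,136): 10 bp
  [136,142): 6 bp
  [142,155): 13 bp
  [155,167): 12 bp
  [167,176): 9 bp
  [176,190): 14 bp
  [190,200): 10 bp
  [200,204): 4 bp
  [204,226): 22 bp
  [226,235): 9 bp
  [235,241): 6 bp

[3,4,4,4,4,6,6,6,8,9,9,10,10,10,11,12,13,14,17,17,18,22,24]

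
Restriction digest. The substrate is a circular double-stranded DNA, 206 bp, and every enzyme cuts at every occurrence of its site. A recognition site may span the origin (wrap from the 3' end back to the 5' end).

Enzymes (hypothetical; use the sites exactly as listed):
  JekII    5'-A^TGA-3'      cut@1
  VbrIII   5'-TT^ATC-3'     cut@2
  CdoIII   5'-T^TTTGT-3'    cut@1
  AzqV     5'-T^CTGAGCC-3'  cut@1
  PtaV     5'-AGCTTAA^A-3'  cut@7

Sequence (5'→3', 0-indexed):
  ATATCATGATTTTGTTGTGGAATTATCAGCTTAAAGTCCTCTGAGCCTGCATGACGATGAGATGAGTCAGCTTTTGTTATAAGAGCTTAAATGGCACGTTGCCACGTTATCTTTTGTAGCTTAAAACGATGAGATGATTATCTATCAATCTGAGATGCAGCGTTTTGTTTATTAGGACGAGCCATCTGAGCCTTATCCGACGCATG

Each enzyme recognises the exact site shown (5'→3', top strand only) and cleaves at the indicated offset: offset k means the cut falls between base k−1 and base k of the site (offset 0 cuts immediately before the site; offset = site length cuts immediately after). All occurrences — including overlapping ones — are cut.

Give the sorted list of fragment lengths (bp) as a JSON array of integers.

[4,4,5,5,5,5,6,6,8,9,10,10,10,11,12,14,18,18,22,24]

Scan for sites:
  JekII (ATGA, off=1): starts [5, 50, 56, 61, 128, 133, 203] → cuts [6, 51, 57, 62, 129, 134, 204]
  VbrIII (TTATC, off=2): starts [22, 106, 137, 192] → cuts [24, 108, 139, 194]
  CdoIII (TTTTGT, off=1): starts [9, 71, 111, 162] → cuts [10, 72, 112, 163]
  AzqV (TCTGAGCC, off=1): starts [39, 184] → cuts [40, 185]
  PtaV (AGCTTAAA, off=7): starts [27, 83, 117] → cuts [34, 90, 124]

All cut coordinates (distinct, sorted): [6, 10, 24, 34, 40, 51, 57, 62, 72, 90, 108, 112, 124, 129, 134, 139, 163, 185, 194, 204]

Fragments:
  6→10: 4 bp
  10→24: 14 bp
  24→34: 10 bp
  34→40: 6 bp
  40→51: 11 bp
  51→57: 6 bp
  57→62: 5 bp
  62→72: 10 bp
  72→90: 18 bp
  90→108: 18 bp
  108→112: 4 bp
  112→124: 12 bp
  124→129: 5 bp
  129→134: 5 bp
  134→139: 5 bp
  139→163: 24 bp
  163→185: 22 bp
  185→194: 9 bp
  194→204: 10 bp
  204→6 (wrap): 206-204+6 = 8 bp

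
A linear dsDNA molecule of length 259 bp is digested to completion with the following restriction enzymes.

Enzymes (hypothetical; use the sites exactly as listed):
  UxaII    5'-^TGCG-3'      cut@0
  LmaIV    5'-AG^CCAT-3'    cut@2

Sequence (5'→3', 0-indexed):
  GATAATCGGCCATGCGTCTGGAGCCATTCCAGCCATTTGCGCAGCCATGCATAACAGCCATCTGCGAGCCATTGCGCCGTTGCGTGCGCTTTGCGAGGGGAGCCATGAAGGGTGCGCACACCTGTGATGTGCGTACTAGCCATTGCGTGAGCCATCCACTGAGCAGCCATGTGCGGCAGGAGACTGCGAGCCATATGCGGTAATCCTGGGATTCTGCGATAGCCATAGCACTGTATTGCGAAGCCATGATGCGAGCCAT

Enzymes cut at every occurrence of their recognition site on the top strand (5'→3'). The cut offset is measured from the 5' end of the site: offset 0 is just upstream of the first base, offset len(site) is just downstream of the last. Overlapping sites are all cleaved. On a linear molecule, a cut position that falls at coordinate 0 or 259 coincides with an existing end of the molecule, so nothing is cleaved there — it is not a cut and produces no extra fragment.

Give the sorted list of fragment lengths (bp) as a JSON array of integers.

[4,4,4,4,5,5,5,5,6,6,6,6,7,7,7,8,8,8,9,10,10,11,11,12,13,13,14,15,17,19]

Per-enzyme occurrences:
  UxaII TGCG/0: at [12, 37, 62, 72, 80, 84, 91, 112, 129, 143, 171, 184, 195, 214, 236, 249] ⇒ [12, 37, 62, 72, 80, 84, 91, 112, 129, 143, 171, 184, 195, 214, 236, 249]
  LmaIV AGCCAT/2: at [21, 30, 42, 55, 66, 100, 137, 149, 164, 188, 220, 241, 253] ⇒ [23, 32, 44, 57, 68, 102, 139, 151, 166, 190, 222, 243, 255]

All cut coordinates (distinct, sorted): [12, 23, 32, 37, 44, 57, 62, 68, 72, 80, 84, 91, 102, 112, 129, 139, 143, 151, 166, 171, 184, 190, 195, 214, 222, 236, 243, 249, 255]

Fragments:
  [0,12): 12 bp
  [12,23): 11 bp
  [23,32): 9 bp
  [32,37): 5 bp
  [37,44): 7 bp
  [44,57): 13 bp
  [57,62): 5 bp
  [62,68): 6 bp
  [68,72): 4 bp
  [72,80): 8 bp
  [80,84): 4 bp
  [84,91): 7 bp
  [91,102): 11 bp
  [102,112): 10 bp
  [112,129): 17 bp
  [129,139): 10 bp
  [139,143): 4 bp
  [143,151): 8 bp
  [151,166): 15 bp
  [166,171): 5 bp
  [171,184): 13 bp
  [184,190): 6 bp
  [190,195): 5 bp
  [195,214): 19 bp
  [214,222): 8 bp
  [222,236): 14 bp
  [236,243): 7 bp
  [243,249): 6 bp
  [249,255): 6 bp
  [255,259): 4 bp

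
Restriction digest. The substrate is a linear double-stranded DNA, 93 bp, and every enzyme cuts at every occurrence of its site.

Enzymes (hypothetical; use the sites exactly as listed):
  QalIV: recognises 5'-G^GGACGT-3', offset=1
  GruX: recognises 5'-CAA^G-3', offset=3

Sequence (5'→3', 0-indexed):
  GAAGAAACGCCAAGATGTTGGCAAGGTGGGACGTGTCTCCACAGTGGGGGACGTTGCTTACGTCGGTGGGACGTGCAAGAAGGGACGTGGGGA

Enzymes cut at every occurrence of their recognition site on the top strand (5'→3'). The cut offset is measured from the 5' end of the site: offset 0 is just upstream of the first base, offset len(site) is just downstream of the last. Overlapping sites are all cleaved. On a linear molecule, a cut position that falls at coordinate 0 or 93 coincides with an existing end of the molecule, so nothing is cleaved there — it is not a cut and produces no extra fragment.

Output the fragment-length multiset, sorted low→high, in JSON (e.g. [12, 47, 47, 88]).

Per-enzyme occurrences:
  QalIV (GGGACGT, off=1): starts [27, 47, 67, 81] → cuts [28, 48, 68, 82]
  GruX (CAAG, off=3): starts [10, 21, 75] → cuts [13, 24, 78]

Pooled cuts: [13, 24, 28, 48, 68, 78, 82]

Fragments:
  [0,13): 13 bp
  [13,24): 11 bp
  [24,28): 4 bp
  [28,48): 20 bp
  [48,68): 20 bp
  [68,78): 10 bp
  [78,82): 4 bp
  [82,93): 11 bp

[4,4,10,11,11,13,20,20]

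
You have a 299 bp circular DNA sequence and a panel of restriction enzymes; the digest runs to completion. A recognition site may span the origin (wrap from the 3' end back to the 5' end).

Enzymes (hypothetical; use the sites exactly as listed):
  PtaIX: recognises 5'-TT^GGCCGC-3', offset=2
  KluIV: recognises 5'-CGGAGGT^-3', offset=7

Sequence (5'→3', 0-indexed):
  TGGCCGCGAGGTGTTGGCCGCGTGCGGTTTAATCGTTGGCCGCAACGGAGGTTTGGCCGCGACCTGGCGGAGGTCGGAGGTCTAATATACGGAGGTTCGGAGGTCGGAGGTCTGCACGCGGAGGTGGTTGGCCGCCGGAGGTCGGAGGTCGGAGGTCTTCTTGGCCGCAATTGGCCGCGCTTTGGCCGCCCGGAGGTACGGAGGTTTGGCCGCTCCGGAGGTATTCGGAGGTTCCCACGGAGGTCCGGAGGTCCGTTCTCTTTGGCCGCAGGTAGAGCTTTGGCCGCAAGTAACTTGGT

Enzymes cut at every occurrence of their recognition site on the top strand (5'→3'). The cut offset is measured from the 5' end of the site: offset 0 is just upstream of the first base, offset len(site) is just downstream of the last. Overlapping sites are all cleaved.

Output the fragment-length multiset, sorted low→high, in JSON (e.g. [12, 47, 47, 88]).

Site scan:
  PtaIX (TTGGCCGC, off=2): starts [13, 35, 52, 127, 160, 170, 181, 205, 261, 279, 298] → cuts [1, 15, 37, 54, 129, 162, 172, 183, 207, 263, 281]
  KluIV (CGGAGGT, off=7): starts [45, 67, 74, 89, 97, 104, 118, 135, 142, 149, 190, 198, 215, 225, 237, 245] → cuts [52, 74, 81, 96, 104, 111, 125, 142, 149, 156, 197, 205, 222, 232, 244, 252]

Pooled cuts: [1, 15, 37, 52, 54, 74, 81, 96, 104, 111, 125, 129, 142, 149, 156, 162, 172, 183, 197, 205, 207, 222, 232, 244, 252, 263, 281]

Fragment lengths:
  1→15: 14 bp
  15→37: 22 bp
  37→52: 15 bp
  52→54: 2 bp
  54→74: 20 bp
  74→81: 7 bp
  81→96: 15 bp
  96→104: 8 bp
  104→111: 7 bp
  111→125: 14 bp
  125→129: 4 bp
  129→142: 13 bp
  142→149: 7 bp
  149→156: 7 bp
  156→162: 6 bp
  162→172: 10 bp
  172→183: 11 bp
  183→197: 14 bp
  197→205: 8 bp
  205→207: 2 bp
  207→222: 15 bp
  222→232: 10 bp
  232→244: 12 bp
  244→252: 8 bp
  252→263: 11 bp
  263→281: 18 bp
  281→1 (wrap): 299-281+1 = 19 bp

[2,2,4,6,7,7,7,7,8,8,8,10,10,11,11,12,13,14,14,14,15,15,15,18,19,20,22]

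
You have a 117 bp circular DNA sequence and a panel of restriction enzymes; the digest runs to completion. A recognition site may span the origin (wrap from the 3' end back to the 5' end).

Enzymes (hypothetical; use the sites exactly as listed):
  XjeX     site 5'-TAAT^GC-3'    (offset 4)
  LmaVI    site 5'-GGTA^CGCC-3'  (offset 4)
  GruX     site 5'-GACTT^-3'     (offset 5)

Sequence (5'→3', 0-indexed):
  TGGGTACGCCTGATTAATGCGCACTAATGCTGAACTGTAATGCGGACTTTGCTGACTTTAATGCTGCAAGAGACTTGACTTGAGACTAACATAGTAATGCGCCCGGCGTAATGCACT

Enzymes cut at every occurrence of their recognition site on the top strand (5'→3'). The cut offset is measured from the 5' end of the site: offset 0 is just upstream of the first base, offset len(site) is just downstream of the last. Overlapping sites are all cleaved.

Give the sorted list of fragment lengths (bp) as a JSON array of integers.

[4,5,8,9,10,11,12,13,14,14,17]

Site scan:
  XjeX (TAATGC, off=4): starts [14, 24, 37, 58, 94, 108] → cuts [18, 28, 41, 62, 98, 112]
  LmaVI (GGTACGCC, off=4): starts [2] → cuts [6]
  GruX (GACTT, off=5): starts [44, 53, 71, 76] → cuts [49, 58, 76, 81]

All cut coordinates (distinct, sorted): [6, 18, 28, 41, 49, 58, 62, 76, 81, 98, 112]

Fragment lengths:
  6→18: 12 bp
  18→28: 10 bp
  28→41: 13 bp
  41→49: 8 bp
  49→58: 9 bp
  58→62: 4 bp
  62→76: 14 bp
  76→81: 5 bp
  81→98: 17 bp
  98→112: 14 bp
  112→6 (wrap): 117-112+6 = 11 bp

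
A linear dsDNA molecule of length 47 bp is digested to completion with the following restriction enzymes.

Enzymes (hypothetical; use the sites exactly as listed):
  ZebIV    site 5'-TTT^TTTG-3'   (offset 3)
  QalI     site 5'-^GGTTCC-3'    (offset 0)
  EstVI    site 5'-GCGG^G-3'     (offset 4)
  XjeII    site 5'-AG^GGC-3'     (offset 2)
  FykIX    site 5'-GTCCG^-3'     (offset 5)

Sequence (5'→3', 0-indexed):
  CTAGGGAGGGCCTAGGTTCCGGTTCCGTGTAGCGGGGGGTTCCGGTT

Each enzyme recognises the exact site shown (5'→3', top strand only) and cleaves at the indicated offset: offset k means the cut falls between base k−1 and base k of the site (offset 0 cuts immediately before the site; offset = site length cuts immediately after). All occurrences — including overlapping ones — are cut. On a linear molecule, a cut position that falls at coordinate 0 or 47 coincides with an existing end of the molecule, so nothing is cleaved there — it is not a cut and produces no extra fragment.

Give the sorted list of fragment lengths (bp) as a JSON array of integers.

[2,6,6,8,10,15]

Per-enzyme occurrences:
  ZebIV (TTTTTTG, off=3): no sites
  QalI (GGTTCC, off=0): starts [14, 20, 37] → cuts [14, 20, 37]
  EstVI (GCGGG, off=4): starts [31] → cuts [35]
  XjeII (AGGGC, off=2): starts [6] → cuts [8]
  FykIX (GTCCG, off=5): no sites

Pooled cuts: [8, 14, 20, 35, 37]

Fragment lengths:
  [0,8): 8 bp
  [8,14): 6 bp
  [14,20): 6 bp
  [20,35): 15 bp
  [35,37): 2 bp
  [37,47): 10 bp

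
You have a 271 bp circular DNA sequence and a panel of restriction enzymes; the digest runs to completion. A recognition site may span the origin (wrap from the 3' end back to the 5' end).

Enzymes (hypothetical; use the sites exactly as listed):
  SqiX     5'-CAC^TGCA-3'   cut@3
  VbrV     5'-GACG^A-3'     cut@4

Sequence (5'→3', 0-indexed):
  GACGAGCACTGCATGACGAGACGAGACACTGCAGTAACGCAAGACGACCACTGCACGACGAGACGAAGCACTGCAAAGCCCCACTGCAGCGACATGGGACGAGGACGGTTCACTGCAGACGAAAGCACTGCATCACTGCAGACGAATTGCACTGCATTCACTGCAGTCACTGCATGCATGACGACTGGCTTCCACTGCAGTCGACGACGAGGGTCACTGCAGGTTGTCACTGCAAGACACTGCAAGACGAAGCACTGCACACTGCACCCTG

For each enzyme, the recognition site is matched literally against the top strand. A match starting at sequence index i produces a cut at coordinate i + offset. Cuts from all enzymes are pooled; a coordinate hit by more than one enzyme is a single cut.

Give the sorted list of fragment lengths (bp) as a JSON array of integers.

Per-enzyme occurrences:
  SqiX (CACTGCA, off=3): starts [6, 26, 48, 68, 81, 110, 125, 133, 149, 158, 167, 192, 214, 227, 237, 252, 259] → cuts [9, 29, 51, 71, 84, 113, 128, 136, 152, 161, 170, 195, 217, 230, 240, 255, 262]
  VbrV (GACGA, off=4): starts [0, 14, 19, 42, 56, 61, 97, 117, 140, 179, 202, 205, 245] → cuts [4, 18, 23, 46, 60, 65, 101, 121, 144, 183, 206, 209, 249]

All cut coordinates (distinct, sorted): [4, 9, 18, 23, 29, 46, 51, 60, 65, 71, 84, 101, 113, 121, 128, 136, 144, 152, 161, 170, 183, 195, 206, 209, 217, 230, 240, 249, 255, 262]

Fragments:
  4→9: 5 bp
  9→18: 9 bp
  18→23: 5 bp
  23→29: 6 bp
  29→46: 17 bp
  46→51: 5 bp
  51→60: 9 bp
  60→65: 5 bp
  65→71: 6 bp
  71→84: 13 bp
  84→101: 17 bp
  101→113: 12 bp
  113→121: 8 bp
  121→128: 7 bp
  128→136: 8 bp
  136→144: 8 bp
  144→152: 8 bp
  152→161: 9 bp
  161→170: 9 bp
  170→183: 13 bp
  183→195: 12 bp
  195→206: 11 bp
  206→209: 3 bp
  209→217: 8 bp
  217→230: 13 bp
  230→240: 10 bp
  240→249: 9 bp
  249→255: 6 bp
  255→262: 7 bp
  262→4 (wrap): 271-262+4 = 13 bp

[3,5,5,5,5,6,6,6,7,7,8,8,8,8,8,9,9,9,9,9,10,11,12,12,13,13,13,13,17,17]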